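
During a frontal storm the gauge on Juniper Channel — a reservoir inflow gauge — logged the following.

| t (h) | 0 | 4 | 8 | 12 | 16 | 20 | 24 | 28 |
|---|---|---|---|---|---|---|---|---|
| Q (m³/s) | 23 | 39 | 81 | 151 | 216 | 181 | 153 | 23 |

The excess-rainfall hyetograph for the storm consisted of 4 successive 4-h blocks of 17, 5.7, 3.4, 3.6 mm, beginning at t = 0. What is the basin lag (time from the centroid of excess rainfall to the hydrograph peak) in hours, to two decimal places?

t_L ≈ 10.86 h

Centroid of excess rainfall: t_c = Σ P_i·t̄_i / ΣP_i = 5.1380 h (block centres at 2, 6, 10, 14 h).
Hydrograph peak occurs at t = 16 h, so basin lag t_L = 16 − 5.1380 = 10.86 h.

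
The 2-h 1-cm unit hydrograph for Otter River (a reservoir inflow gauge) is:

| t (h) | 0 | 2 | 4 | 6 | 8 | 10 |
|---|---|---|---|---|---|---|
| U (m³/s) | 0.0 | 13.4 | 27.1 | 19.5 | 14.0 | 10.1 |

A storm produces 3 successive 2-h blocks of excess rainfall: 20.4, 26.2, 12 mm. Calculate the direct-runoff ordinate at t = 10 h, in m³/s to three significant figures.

Q ≈ 80.7 m³/s

By discrete convolution, Q_j = Σ (P_i / 10 mm) · U_{j−i}.
At t = 10 h (j=5): Q = (20.4/10)·10.1 + (26.2/10)·14.0 + (12/10)·19.5 = 80.7 m³/s.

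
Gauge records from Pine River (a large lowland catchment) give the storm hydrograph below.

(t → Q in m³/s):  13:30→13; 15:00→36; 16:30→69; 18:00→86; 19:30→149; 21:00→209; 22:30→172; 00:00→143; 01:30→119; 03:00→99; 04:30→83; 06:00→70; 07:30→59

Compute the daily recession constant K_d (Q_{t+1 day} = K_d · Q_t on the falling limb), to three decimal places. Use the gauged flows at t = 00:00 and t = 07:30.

Between t = 00:00 and t = 07:30 the flow falls from 143 to 59 m³/s over 5×1.5 h = 7.5 h.
Per-interval ratio K = (59/143)^(1/5) = 0.8377; K_d = K^(24/1.5) = 0.059.

K_d ≈ 0.059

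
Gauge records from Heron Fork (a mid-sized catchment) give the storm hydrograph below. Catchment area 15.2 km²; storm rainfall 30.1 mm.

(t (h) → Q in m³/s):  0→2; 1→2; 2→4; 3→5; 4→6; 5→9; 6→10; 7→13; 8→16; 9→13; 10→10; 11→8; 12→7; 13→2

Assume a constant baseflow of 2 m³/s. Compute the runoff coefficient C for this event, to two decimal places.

ΣQ_DR = 79.00 m³/s; V = ΣQ_DR·Δt = 2.844 × 10^5 m³.
Runoff depth d = V / A = 18.71 mm.
C = d / P = 18.71 / 30.1 = 0.62.

C ≈ 0.62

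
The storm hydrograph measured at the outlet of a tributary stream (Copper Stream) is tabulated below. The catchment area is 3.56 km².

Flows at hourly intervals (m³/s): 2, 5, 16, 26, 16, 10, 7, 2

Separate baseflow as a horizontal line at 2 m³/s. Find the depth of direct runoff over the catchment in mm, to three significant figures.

d ≈ 68.8 mm

Direct runoff: 0.0, 3.0, 14.0, 24.0, 14.0, 8.0, 5.0, 0.0 m³/s; ΣQ_DR = 68.00 m³/s.
V = ΣQ_DR · Δt = 68.00 × 3600 s = 2.448 × 10^5 m³.
Over A = 3.56 km², depth = V / A = 68.8 mm.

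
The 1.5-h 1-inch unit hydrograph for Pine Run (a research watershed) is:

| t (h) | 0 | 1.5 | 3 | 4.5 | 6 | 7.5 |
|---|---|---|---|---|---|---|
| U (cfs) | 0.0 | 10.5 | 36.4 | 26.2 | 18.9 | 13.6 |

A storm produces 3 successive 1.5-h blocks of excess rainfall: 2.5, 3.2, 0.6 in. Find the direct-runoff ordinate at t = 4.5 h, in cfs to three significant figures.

By discrete convolution, Q_j = Σ (P_i / 1 in) · U_{j−i}.
At t = 4.5 h (j=3): Q = (2.5/1)·26.2 + (3.2/1)·36.4 + (0.6/1)·10.5 = 188 cfs.

Q ≈ 188 cfs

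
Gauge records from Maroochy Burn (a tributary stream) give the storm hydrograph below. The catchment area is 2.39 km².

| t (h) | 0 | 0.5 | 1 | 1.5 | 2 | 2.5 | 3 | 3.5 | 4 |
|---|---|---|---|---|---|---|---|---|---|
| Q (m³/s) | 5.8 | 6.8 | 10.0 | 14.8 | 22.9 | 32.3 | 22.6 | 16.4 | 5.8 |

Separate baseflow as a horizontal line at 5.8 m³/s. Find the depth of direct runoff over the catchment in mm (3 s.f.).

d ≈ 64.2 mm

Direct runoff: 0.0, 1.0, 4.2, 9.0, 17.1, 26.5, 16.8, 10.6, 0.0 m³/s; ΣQ_DR = 85.20 m³/s.
V = ΣQ_DR · Δt = 85.20 × 1800 s = 1.534 × 10^5 m³.
Over A = 2.39 km², depth = V / A = 64.2 mm.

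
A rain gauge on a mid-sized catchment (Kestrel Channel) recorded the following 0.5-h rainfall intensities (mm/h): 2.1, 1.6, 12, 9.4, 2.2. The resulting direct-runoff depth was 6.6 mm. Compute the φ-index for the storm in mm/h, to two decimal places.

φ ≈ 4.10 mm/h

Only the 2 blocks with intensity above φ contribute runoff: 12, 9.4 mm/h.
Σ(I−φ)·Δt = d  ⇒  (12+9.4 − 2φ)·0.5 = 6.6
φ = (21.40 − 6.6/0.5) / 2 = 4.10 mm/h.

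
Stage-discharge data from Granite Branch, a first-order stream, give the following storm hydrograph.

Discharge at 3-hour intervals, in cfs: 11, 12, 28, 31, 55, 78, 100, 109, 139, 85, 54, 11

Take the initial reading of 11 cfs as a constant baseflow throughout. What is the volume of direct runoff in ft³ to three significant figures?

Direct-runoff ordinates (Q − Q_b): 0.0, 1.0, 17.0, 20.0, 44.0, 67.0, 89.0, 98.0, 128.0, 74.0, 43.0, 0.0 cfs.
ΣQ_DR = 581.0 cfs.
With Δt = 3 h = 10800 s, V = ΣQ_DR · Δt = 581.0 × 10800 = 6.27 × 10^6 ft³.

V ≈ 6.27 × 10^6 ft³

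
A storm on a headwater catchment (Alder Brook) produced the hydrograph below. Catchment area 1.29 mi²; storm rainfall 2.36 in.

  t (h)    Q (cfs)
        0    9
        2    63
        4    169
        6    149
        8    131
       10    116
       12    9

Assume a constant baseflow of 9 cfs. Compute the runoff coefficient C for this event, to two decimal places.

C ≈ 0.59

ΣQ_DR = 583.0 cfs; V = ΣQ_DR·Δt = 4.198 × 10^6 ft³.
Runoff depth d = V / A = 1.401 in.
C = d / P = 1.401 / 2.36 = 0.59.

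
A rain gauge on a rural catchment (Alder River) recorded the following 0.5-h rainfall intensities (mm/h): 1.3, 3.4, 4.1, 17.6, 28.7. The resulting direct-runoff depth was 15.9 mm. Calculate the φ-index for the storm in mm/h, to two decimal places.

φ ≈ 7.25 mm/h

Only the 2 blocks with intensity above φ contribute runoff: 17.6, 28.7 mm/h.
Σ(I−φ)·Δt = d  ⇒  (17.6+28.7 − 2φ)·0.5 = 15.9
φ = (46.30 − 15.9/0.5) / 2 = 7.25 mm/h.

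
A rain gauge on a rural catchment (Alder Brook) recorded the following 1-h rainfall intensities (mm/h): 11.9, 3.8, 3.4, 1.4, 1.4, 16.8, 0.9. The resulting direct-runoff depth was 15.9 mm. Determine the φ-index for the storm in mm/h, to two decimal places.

Only the 2 blocks with intensity above φ contribute runoff: 11.9, 16.8 mm/h.
Σ(I−φ)·Δt = d  ⇒  (11.9+16.8 − 2φ)·1 = 15.9
φ = (28.70 − 15.9/1) / 2 = 6.40 mm/h.

φ ≈ 6.40 mm/h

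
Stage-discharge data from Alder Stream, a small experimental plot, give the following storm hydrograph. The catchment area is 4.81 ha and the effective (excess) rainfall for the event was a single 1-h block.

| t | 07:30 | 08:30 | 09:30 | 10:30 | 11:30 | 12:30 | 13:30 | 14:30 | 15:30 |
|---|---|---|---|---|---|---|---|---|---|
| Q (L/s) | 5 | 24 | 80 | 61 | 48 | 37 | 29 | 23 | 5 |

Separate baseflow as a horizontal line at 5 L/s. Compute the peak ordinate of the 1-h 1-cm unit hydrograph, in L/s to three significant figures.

Direct runoff: 0.0, 19.0, 75.0, 56.0, 43.0, 32.0, 24.0, 18.0, 0.0 L/s; ΣQ_DR = 267.0 L/s, peak = 75.0 L/s.
Runoff depth d = ΣQ_DR·Δt / A = 267.0 × 3600 / (4.81 ha) = 19.98 mm.
The 1-cm UH is the DRH scaled by (10 mm)/d, so U_p = 75.0 × 10/19.98 = 37.5 L/s.

U_p ≈ 37.5 L/s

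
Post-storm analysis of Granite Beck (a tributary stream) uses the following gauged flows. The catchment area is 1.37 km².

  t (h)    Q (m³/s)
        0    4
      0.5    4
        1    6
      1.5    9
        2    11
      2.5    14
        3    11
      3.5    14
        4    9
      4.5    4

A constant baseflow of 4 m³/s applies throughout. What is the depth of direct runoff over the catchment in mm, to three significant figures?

Direct runoff: 0.0, 0.0, 2.0, 5.0, 7.0, 10.0, 7.0, 10.0, 5.0, 0.0 m³/s; ΣQ_DR = 46.00 m³/s.
V = ΣQ_DR · Δt = 46.00 × 1800 s = 82800 m³.
Over A = 1.37 km², depth = V / A = 60.4 mm.

d ≈ 60.4 mm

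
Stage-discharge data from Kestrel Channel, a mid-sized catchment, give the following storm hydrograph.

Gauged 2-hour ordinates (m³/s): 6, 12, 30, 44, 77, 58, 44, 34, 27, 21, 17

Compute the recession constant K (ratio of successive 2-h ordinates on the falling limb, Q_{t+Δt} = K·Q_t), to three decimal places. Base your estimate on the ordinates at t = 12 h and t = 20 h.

K ≈ 0.788

Using the recession-limb readings at t = 12 h and t = 20 h: Q falls from 44 to 17 m³/s over 4 intervals.
K = (Q₂/Q₁)^(1/4) = (17/44)^(1/4) = 0.788.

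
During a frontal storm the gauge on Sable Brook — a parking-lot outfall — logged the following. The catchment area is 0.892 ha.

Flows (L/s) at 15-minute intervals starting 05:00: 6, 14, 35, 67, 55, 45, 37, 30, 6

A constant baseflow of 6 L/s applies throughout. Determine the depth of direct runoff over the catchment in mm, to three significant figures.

Direct runoff: 0.0, 8.0, 29.0, 61.0, 49.0, 39.0, 31.0, 24.0, 0.0 L/s; ΣQ_DR = 241.0 L/s.
V = ΣQ_DR · Δt = 241.0 × 900 s = 2.169 × 10^5 L.
Over A = 0.892 ha, depth = V / A = 24.3 mm.

d ≈ 24.3 mm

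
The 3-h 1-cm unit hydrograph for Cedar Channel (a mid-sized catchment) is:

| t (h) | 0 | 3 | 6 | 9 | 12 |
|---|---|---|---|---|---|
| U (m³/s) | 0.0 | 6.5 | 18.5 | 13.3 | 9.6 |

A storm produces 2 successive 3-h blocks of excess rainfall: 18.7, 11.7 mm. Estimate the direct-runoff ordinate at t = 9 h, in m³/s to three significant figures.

Q ≈ 46.5 m³/s

By discrete convolution, Q_j = Σ (P_i / 10 mm) · U_{j−i}.
At t = 9 h (j=3): Q = (18.7/10)·13.3 + (11.7/10)·18.5 = 46.5 m³/s.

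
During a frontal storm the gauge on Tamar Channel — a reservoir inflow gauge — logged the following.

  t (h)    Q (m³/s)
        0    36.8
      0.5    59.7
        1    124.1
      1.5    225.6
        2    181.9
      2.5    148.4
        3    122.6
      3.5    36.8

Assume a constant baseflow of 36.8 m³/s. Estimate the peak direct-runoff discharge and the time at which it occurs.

Q_p = 188.8 m³/s at t = 1.5 h

Subtracting baseflow gives direct-runoff ordinates: 0.0, 22.9, 87.3, 188.8, 145.1, 111.6, 85.8, 0.0 m³/s.
The maximum is 188.8 m³/s, occurring at the reading for t = 1.5 h.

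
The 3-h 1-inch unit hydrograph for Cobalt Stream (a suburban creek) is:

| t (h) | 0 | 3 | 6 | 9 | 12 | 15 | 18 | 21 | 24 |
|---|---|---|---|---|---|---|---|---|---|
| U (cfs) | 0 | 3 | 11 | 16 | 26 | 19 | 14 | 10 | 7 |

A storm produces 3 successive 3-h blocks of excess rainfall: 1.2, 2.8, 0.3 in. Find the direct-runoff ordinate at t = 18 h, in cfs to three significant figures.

By discrete convolution, Q_j = Σ (P_i / 1 in) · U_{j−i}.
At t = 18 h (j=6): Q = (1.2/1)·14 + (2.8/1)·19 + (0.3/1)·26 = 77.8 cfs.

Q ≈ 77.8 cfs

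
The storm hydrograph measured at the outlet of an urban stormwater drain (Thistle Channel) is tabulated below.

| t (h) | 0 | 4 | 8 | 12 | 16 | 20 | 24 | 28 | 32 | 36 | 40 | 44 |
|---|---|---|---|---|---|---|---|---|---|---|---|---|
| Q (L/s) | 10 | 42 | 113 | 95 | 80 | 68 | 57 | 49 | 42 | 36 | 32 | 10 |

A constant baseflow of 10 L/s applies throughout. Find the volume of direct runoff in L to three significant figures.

Direct-runoff ordinates (Q − Q_b): 0.0, 32.0, 103.0, 85.0, 70.0, 58.0, 47.0, 39.0, 32.0, 26.0, 22.0, 0.0 L/s.
ΣQ_DR = 514.0 L/s.
With Δt = 4 h = 14400 s, V = ΣQ_DR · Δt = 514.0 × 14400 = 7.40 × 10^6 L.

V ≈ 7.40 × 10^6 L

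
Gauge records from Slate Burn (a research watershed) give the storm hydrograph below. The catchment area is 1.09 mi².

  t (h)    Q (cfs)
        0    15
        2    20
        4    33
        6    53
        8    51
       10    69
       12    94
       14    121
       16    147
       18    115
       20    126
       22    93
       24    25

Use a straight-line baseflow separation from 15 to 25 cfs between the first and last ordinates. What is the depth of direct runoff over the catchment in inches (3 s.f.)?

d ≈ 2.00 in

Direct runoff: 0.00, 4.17, 16.33, 35.50, 32.67, 49.83, 74.00, 100.17, 125.33, 92.50, 102.67, 68.83, 0.00 cfs; ΣQ_DR = 702.0 cfs.
V = ΣQ_DR · Δt = 702.0 × 7200 s = 5.054 × 10^6 ft³.
Over A = 1.09 mi², depth = V / A = 2.00 in.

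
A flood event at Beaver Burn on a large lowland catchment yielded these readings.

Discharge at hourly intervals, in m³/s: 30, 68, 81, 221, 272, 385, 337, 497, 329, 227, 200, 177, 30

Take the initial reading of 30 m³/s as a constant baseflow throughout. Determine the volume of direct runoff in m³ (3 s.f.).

Direct-runoff ordinates (Q − Q_b): 0.0, 38.0, 51.0, 191.0, 242.0, 355.0, 307.0, 467.0, 299.0, 197.0, 170.0, 147.0, 0.0 m³/s.
ΣQ_DR = 2464 m³/s.
With Δt = 1 h = 3600 s, V = ΣQ_DR · Δt = 2464 × 3600 = 8.87 × 10^6 m³.

V ≈ 8.87 × 10^6 m³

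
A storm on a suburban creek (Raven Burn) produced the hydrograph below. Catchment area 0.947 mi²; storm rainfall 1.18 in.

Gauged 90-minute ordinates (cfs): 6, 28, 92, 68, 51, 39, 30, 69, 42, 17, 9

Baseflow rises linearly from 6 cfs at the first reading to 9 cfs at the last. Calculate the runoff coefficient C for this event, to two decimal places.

C ≈ 0.77

ΣQ_DR = 368.5 cfs; V = ΣQ_DR·Δt = 1.990 × 10^6 ft³.
Runoff depth d = V / A = 0.9045 in.
C = d / P = 0.9045 / 1.18 = 0.77.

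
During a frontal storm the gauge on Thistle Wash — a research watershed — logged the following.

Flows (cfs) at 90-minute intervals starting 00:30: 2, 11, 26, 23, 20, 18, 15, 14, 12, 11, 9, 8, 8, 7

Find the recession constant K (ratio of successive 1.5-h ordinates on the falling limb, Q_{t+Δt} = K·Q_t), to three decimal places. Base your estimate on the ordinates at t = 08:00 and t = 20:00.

Using the recession-limb readings at t = 08:00 and t = 20:00: Q falls from 18 to 7 cfs over 8 intervals.
K = (Q₂/Q₁)^(1/8) = (7/18)^(1/8) = 0.889.

K ≈ 0.889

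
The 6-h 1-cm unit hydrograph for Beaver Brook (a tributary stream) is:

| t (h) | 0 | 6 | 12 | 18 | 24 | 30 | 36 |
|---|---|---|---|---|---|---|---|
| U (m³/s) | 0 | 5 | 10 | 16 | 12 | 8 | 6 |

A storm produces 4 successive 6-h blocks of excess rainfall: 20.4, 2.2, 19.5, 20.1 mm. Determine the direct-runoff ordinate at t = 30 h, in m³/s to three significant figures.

Q ≈ 70.3 m³/s

By discrete convolution, Q_j = Σ (P_i / 10 mm) · U_{j−i}.
At t = 30 h (j=5): Q = (20.4/10)·8 + (2.2/10)·12 + (19.5/10)·16 + (20.1/10)·10 = 70.3 m³/s.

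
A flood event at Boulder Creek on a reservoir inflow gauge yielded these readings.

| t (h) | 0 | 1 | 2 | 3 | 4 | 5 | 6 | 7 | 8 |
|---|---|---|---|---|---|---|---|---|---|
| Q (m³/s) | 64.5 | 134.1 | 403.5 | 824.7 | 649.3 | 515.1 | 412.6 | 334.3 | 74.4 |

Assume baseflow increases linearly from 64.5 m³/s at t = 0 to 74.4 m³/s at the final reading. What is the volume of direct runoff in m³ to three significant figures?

Direct-runoff ordinates (Q − Q_b): 0.00, 68.36, 336.52, 756.49, 579.85, 444.41, 340.68, 261.14, 0.00 m³/s.
ΣQ_DR = 2787 m³/s.
With Δt = 1 h = 3600 s, V = ΣQ_DR · Δt = 2787 × 3600 = 1.00 × 10^7 m³.

V ≈ 1.00 × 10^7 m³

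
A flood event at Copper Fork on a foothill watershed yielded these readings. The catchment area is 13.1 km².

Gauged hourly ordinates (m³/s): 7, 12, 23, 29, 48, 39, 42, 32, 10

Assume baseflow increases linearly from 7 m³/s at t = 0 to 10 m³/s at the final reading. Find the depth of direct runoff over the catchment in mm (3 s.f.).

d ≈ 45.5 mm

Direct runoff: 0.00, 4.62, 15.25, 20.88, 39.50, 30.12, 32.75, 22.38, 0.00 m³/s; ΣQ_DR = 165.5 m³/s.
V = ΣQ_DR · Δt = 165.5 × 3600 s = 5.958 × 10^5 m³.
Over A = 13.1 km², depth = V / A = 45.5 mm.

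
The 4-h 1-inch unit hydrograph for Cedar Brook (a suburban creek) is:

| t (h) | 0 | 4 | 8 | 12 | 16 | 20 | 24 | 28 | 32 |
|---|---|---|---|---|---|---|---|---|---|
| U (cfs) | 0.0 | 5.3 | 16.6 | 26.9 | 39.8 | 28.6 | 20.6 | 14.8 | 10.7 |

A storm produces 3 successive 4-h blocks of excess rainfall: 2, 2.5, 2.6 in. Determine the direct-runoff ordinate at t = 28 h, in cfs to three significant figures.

By discrete convolution, Q_j = Σ (P_i / 1 in) · U_{j−i}.
At t = 28 h (j=7): Q = (2/1)·14.8 + (2.5/1)·20.6 + (2.6/1)·28.6 = 155 cfs.

Q ≈ 155 cfs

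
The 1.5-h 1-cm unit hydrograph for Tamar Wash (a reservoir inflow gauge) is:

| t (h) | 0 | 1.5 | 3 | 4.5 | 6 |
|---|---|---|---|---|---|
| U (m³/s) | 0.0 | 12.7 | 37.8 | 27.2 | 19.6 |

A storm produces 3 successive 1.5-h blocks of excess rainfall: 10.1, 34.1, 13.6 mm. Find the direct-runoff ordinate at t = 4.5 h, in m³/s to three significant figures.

By discrete convolution, Q_j = Σ (P_i / 10 mm) · U_{j−i}.
At t = 4.5 h (j=3): Q = (10.1/10)·27.2 + (34.1/10)·37.8 + (13.6/10)·12.7 = 174 m³/s.

Q ≈ 174 m³/s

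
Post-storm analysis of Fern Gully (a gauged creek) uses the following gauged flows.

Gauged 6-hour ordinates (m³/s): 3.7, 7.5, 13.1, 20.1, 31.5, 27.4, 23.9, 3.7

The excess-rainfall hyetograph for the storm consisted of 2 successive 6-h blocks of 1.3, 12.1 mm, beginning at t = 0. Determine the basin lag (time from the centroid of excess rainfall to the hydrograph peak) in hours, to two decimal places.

t_L ≈ 15.58 h

Centroid of excess rainfall: t_c = Σ P_i·t̄_i / ΣP_i = 8.4179 h (block centres at 3, 9 h).
Hydrograph peak occurs at t = 24 h, so basin lag t_L = 24 − 8.4179 = 15.58 h.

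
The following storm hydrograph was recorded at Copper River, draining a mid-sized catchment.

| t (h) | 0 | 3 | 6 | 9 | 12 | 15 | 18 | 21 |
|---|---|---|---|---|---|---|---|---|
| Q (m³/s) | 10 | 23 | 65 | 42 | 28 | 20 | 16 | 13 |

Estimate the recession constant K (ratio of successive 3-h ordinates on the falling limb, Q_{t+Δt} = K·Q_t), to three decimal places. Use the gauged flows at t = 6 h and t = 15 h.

Using the recession-limb readings at t = 6 h and t = 15 h: Q falls from 65 to 20 m³/s over 3 intervals.
K = (Q₂/Q₁)^(1/3) = (20/65)^(1/3) = 0.675.

K ≈ 0.675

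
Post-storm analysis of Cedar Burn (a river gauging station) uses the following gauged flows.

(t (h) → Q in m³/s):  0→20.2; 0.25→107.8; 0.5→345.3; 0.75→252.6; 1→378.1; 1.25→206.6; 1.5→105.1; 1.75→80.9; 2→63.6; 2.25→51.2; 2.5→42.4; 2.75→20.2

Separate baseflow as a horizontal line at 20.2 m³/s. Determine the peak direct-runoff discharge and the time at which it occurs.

Q_p = 357.9 m³/s at t = 1 h

Subtracting baseflow gives direct-runoff ordinates: 0.0, 87.6, 325.1, 232.4, 357.9, 186.4, 84.9, 60.7, 43.4, 31.0, 22.2, 0.0 m³/s.
The maximum is 357.9 m³/s, occurring at the reading for t = 1 h.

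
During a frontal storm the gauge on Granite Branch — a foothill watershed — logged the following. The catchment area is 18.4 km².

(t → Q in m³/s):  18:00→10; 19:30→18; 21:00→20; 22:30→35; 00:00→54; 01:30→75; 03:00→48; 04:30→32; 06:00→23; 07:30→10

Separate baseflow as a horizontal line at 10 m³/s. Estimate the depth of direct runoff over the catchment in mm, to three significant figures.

d ≈ 66.0 mm

Direct runoff: 0.0, 8.0, 10.0, 25.0, 44.0, 65.0, 38.0, 22.0, 13.0, 0.0 m³/s; ΣQ_DR = 225.0 m³/s.
V = ΣQ_DR · Δt = 225.0 × 5400 s = 1.215 × 10^6 m³.
Over A = 18.4 km², depth = V / A = 66.0 mm.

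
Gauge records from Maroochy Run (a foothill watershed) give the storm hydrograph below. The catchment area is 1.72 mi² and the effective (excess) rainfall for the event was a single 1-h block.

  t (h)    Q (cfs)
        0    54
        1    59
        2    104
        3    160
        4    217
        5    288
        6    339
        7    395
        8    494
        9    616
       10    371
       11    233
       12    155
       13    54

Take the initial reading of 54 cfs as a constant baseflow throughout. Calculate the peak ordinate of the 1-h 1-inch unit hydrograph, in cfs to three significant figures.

U_p ≈ 224 cfs

Direct runoff: 0.0, 5.0, 50.0, 106.0, 163.0, 234.0, 285.0, 341.0, 440.0, 562.0, 317.0, 179.0, 101.0, 0.0 cfs; ΣQ_DR = 2783 cfs, peak = 562.0 cfs.
Runoff depth d = ΣQ_DR·Δt / A = 2783 × 3600 / (1.72 mi²) = 2.507 in.
The 1-inch UH is the DRH scaled by (1 in)/d, so U_p = 562.0 × 1/2.507 = 224 cfs.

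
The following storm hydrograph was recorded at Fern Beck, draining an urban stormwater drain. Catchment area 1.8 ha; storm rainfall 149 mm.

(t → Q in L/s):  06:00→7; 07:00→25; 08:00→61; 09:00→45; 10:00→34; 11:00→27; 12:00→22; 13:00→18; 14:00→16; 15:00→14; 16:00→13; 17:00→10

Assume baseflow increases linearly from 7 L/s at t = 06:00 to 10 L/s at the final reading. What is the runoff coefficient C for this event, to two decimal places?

ΣQ_DR = 190.0 L/s; V = ΣQ_DR·Δt = 6.840 × 10^5 L.
Runoff depth d = V / A = 38.00 mm.
C = d / P = 38.00 / 149 = 0.26.

C ≈ 0.26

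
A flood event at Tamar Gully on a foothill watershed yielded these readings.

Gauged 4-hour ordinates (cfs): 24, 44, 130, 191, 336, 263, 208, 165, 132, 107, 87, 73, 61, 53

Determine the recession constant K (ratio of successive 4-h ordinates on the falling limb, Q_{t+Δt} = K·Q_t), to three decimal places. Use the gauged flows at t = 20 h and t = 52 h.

K ≈ 0.819

Using the recession-limb readings at t = 20 h and t = 52 h: Q falls from 263 to 53 cfs over 8 intervals.
K = (Q₂/Q₁)^(1/8) = (53/263)^(1/8) = 0.819.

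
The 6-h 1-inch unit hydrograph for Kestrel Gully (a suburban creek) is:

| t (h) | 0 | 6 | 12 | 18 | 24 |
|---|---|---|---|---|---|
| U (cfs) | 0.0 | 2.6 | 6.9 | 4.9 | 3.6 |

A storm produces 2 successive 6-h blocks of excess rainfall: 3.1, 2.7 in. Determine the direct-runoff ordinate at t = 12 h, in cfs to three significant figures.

By discrete convolution, Q_j = Σ (P_i / 1 in) · U_{j−i}.
At t = 12 h (j=2): Q = (3.1/1)·6.9 + (2.7/1)·2.6 = 28.4 cfs.

Q ≈ 28.4 cfs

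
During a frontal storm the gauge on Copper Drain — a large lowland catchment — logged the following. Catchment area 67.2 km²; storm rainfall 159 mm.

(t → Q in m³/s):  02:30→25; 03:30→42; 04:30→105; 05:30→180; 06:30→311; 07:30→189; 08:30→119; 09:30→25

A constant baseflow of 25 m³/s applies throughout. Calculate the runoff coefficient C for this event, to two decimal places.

ΣQ_DR = 796.0 m³/s; V = ΣQ_DR·Δt = 2.866 × 10^6 m³.
Runoff depth d = V / A = 42.64 mm.
C = d / P = 42.64 / 159 = 0.27.

C ≈ 0.27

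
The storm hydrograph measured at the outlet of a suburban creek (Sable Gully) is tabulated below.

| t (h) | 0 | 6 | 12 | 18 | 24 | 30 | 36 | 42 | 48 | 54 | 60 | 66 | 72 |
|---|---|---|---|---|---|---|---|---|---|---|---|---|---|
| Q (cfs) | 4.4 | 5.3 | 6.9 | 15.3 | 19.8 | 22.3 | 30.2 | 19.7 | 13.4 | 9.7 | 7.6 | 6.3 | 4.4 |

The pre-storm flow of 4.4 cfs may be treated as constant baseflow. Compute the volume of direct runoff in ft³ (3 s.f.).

V ≈ 2.33 × 10^6 ft³

Direct-runoff ordinates (Q − Q_b): 0.0, 0.9, 2.5, 10.9, 15.4, 17.9, 25.8, 15.3, 9.0, 5.3, 3.2, 1.9, 0.0 cfs.
ΣQ_DR = 108.1 cfs.
With Δt = 6 h = 21600 s, V = ΣQ_DR · Δt = 108.1 × 21600 = 2.33 × 10^6 ft³.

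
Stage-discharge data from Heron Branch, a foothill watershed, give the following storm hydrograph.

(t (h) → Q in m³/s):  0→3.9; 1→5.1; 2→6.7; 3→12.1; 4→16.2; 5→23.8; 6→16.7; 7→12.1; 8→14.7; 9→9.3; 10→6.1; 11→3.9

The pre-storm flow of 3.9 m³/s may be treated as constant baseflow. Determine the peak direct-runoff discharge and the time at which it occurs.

Subtracting baseflow gives direct-runoff ordinates: 0.0, 1.2, 2.8, 8.2, 12.3, 19.9, 12.8, 8.2, 10.8, 5.4, 2.2, 0.0 m³/s.
The maximum is 19.9 m³/s, occurring at the reading for t = 5 h.

Q_p = 19.9 m³/s at t = 5 h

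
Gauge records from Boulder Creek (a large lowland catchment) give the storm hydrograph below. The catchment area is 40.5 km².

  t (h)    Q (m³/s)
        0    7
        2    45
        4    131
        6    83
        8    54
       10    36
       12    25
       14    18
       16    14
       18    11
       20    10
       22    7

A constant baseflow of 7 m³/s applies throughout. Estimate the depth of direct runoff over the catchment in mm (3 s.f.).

Direct runoff: 0.0, 38.0, 124.0, 76.0, 47.0, 29.0, 18.0, 11.0, 7.0, 4.0, 3.0, 0.0 m³/s; ΣQ_DR = 357.0 m³/s.
V = ΣQ_DR · Δt = 357.0 × 7200 s = 2.570 × 10^6 m³.
Over A = 40.5 km², depth = V / A = 63.5 mm.

d ≈ 63.5 mm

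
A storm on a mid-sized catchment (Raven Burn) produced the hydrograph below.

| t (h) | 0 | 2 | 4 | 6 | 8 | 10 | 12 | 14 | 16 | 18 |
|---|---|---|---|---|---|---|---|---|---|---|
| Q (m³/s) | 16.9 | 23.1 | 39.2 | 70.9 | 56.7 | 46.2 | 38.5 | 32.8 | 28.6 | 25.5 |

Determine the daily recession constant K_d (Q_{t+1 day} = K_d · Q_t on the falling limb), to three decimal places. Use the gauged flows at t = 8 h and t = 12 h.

Between t = 8 h and t = 12 h the flow falls from 56.7 to 38.5 m³/s over 2×2 h = 4 h.
Per-interval ratio K = (38.5/56.7)^(1/2) = 0.8240; K_d = K^(24/2) = 0.098.

K_d ≈ 0.098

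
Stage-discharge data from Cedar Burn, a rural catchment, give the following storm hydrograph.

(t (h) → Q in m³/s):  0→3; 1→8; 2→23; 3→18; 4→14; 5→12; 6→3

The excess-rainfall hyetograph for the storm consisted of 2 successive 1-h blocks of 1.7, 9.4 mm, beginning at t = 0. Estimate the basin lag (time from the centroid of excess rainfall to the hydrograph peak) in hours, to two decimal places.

t_L ≈ 0.65 h

Centroid of excess rainfall: t_c = Σ P_i·t̄_i / ΣP_i = 1.3468 h (block centres at 0.5, 1.5 h).
Hydrograph peak occurs at t = 2 h, so basin lag t_L = 2 − 1.3468 = 0.65 h.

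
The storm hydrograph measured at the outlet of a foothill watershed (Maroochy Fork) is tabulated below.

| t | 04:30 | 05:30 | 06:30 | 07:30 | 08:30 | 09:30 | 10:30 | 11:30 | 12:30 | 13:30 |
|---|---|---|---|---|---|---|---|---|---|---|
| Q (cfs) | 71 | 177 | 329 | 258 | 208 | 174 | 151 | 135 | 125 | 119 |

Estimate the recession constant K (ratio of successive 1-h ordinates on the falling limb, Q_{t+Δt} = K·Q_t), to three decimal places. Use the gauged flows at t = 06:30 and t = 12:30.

K ≈ 0.851

Using the recession-limb readings at t = 06:30 and t = 12:30: Q falls from 329 to 125 cfs over 6 intervals.
K = (Q₂/Q₁)^(1/6) = (125/329)^(1/6) = 0.851.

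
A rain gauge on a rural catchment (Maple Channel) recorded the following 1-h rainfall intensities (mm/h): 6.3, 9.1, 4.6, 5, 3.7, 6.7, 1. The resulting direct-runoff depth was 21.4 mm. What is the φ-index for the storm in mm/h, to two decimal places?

Only the 6 blocks with intensity above φ contribute runoff: 6.3, 9.1, 4.6, 5, 3.7, 6.7 mm/h.
Σ(I−φ)·Δt = d  ⇒  (6.3+9.1+4.6+5+3.7+6.7 − 6φ)·1 = 21.4
φ = (35.40 − 21.4/1) / 6 = 2.33 mm/h.

φ ≈ 2.33 mm/h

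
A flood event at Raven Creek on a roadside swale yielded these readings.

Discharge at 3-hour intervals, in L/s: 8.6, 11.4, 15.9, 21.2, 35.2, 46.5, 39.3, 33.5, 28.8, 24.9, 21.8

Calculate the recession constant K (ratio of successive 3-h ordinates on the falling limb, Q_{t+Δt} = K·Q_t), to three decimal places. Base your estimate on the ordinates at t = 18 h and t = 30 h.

K ≈ 0.863

Using the recession-limb readings at t = 18 h and t = 30 h: Q falls from 39.3 to 21.8 L/s over 4 intervals.
K = (Q₂/Q₁)^(1/4) = (21.8/39.3)^(1/4) = 0.863.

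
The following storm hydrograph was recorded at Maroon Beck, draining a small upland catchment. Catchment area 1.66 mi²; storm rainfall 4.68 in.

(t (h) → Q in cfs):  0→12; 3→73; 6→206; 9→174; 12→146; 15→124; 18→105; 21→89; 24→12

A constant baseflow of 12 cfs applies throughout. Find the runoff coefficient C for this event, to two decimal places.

C ≈ 0.50

ΣQ_DR = 833.0 cfs; V = ΣQ_DR·Δt = 8.996 × 10^6 ft³.
Runoff depth d = V / A = 2.333 in.
C = d / P = 2.333 / 4.68 = 0.50.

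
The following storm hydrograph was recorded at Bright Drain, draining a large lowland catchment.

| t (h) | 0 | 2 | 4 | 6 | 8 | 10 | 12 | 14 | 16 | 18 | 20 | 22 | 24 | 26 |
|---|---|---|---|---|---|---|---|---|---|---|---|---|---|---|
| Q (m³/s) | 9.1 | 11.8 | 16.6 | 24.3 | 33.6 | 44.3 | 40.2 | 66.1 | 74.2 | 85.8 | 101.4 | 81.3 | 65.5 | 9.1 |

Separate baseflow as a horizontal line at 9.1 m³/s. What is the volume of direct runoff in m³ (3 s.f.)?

Direct-runoff ordinates (Q − Q_b): 0.0, 2.7, 7.5, 15.2, 24.5, 35.2, 31.1, 57.0, 65.1, 76.7, 92.3, 72.2, 56.4, 0.0 m³/s.
ΣQ_DR = 535.9 m³/s.
With Δt = 2 h = 7200 s, V = ΣQ_DR · Δt = 535.9 × 7200 = 3.86 × 10^6 m³.

V ≈ 3.86 × 10^6 m³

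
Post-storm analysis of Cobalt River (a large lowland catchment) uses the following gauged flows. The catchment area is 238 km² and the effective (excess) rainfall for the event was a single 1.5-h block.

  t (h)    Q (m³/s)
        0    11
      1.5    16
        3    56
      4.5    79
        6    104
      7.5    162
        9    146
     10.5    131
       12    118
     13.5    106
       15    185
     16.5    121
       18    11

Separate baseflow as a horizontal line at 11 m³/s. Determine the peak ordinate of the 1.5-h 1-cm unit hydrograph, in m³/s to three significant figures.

Direct runoff: 0.0, 5.0, 45.0, 68.0, 93.0, 151.0, 135.0, 120.0, 107.0, 95.0, 174.0, 110.0, 0.0 m³/s; ΣQ_DR = 1103 m³/s, peak = 174.0 m³/s.
Runoff depth d = ΣQ_DR·Δt / A = 1103 × 5400 / (238 km²) = 25.03 mm.
The 1-cm UH is the DRH scaled by (10 mm)/d, so U_p = 174.0 × 10/25.03 = 69.5 m³/s.

U_p ≈ 69.5 m³/s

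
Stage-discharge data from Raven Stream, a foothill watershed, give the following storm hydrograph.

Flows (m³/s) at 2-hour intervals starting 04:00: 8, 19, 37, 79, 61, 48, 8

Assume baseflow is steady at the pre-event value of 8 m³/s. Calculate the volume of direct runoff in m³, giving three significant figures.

V ≈ 1.47 × 10^6 m³

Direct-runoff ordinates (Q − Q_b): 0.0, 11.0, 29.0, 71.0, 53.0, 40.0, 0.0 m³/s.
ΣQ_DR = 204.0 m³/s.
With Δt = 2 h = 7200 s, V = ΣQ_DR · Δt = 204.0 × 7200 = 1.47 × 10^6 m³.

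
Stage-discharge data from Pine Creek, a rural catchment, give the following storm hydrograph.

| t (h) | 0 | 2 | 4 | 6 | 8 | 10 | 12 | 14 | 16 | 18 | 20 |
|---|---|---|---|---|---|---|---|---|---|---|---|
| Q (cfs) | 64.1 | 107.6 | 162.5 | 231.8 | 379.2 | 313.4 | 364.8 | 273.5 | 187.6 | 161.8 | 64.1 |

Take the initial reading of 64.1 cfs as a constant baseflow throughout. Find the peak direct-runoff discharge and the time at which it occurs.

Subtracting baseflow gives direct-runoff ordinates: 0.0, 43.5, 98.4, 167.7, 315.1, 249.3, 300.7, 209.4, 123.5, 97.7, 0.0 cfs.
The maximum is 315.1 cfs, occurring at the reading for t = 8 h.

Q_p = 315.1 cfs at t = 8 h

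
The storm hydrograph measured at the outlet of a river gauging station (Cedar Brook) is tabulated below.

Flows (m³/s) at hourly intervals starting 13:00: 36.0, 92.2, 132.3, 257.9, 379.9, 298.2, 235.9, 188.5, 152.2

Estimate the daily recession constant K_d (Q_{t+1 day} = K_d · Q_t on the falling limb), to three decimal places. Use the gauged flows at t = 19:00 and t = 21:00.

K_d ≈ 0.005

Between t = 19:00 and t = 21:00 the flow falls from 235.9 to 152.2 m³/s over 2×1 h = 2 h.
Per-interval ratio K = (152.2/235.9)^(1/2) = 0.8032; K_d = K^(24/1) = 0.005.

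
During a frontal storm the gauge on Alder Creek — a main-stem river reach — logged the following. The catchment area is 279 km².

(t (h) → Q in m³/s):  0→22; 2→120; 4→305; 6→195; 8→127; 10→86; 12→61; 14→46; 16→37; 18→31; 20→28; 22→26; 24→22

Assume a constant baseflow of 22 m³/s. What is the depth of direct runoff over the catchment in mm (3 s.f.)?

d ≈ 21.2 mm

Direct runoff: 0.0, 98.0, 283.0, 173.0, 105.0, 64.0, 39.0, 24.0, 15.0, 9.0, 6.0, 4.0, 0.0 m³/s; ΣQ_DR = 820.0 m³/s.
V = ΣQ_DR · Δt = 820.0 × 7200 s = 5.904 × 10^6 m³.
Over A = 279 km², depth = V / A = 21.2 mm.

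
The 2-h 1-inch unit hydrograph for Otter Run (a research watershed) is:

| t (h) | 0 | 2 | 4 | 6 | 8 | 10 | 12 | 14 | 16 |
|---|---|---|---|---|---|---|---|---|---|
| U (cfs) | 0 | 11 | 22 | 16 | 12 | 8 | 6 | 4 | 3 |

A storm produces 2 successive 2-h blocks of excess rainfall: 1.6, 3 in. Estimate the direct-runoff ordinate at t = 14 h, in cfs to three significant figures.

By discrete convolution, Q_j = Σ (P_i / 1 in) · U_{j−i}.
At t = 14 h (j=7): Q = (1.6/1)·4 + (3/1)·6 = 24.4 cfs.

Q ≈ 24.4 cfs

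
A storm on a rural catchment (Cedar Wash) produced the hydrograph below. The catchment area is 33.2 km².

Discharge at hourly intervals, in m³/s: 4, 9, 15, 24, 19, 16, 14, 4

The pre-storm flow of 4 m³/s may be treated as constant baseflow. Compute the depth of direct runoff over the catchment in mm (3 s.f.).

Direct runoff: 0.0, 5.0, 11.0, 20.0, 15.0, 12.0, 10.0, 0.0 m³/s; ΣQ_DR = 73.00 m³/s.
V = ΣQ_DR · Δt = 73.00 × 3600 s = 2.628 × 10^5 m³.
Over A = 33.2 km², depth = V / A = 7.92 mm.

d ≈ 7.92 mm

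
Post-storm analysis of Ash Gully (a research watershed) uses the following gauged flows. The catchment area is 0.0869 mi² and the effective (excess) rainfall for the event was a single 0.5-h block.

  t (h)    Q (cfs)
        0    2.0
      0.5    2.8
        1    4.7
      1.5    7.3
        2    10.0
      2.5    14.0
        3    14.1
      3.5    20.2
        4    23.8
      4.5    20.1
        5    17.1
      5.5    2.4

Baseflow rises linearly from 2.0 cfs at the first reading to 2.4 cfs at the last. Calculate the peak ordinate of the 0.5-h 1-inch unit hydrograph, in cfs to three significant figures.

U_p ≈ 21.5 cfs

Direct runoff: 0.00, 0.76, 2.63, 5.19, 7.85, 11.82, 11.88, 17.95, 21.51, 17.77, 14.74, 0.00 cfs; ΣQ_DR = 112.1 cfs, peak = 21.51 cfs.
Runoff depth d = ΣQ_DR·Δt / A = 112.1 × 1800 / (0.0869 mi²) = 0.9995 in.
The 1-inch UH is the DRH scaled by (1 in)/d, so U_p = 21.51 × 1/0.9995 = 21.5 cfs.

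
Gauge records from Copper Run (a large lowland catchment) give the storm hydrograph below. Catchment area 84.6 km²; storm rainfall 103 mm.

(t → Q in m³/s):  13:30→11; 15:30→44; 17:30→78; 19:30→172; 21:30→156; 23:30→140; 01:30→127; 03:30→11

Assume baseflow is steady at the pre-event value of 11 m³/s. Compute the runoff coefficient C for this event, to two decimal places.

C ≈ 0.54

ΣQ_DR = 651.0 m³/s; V = ΣQ_DR·Δt = 4.687 × 10^6 m³.
Runoff depth d = V / A = 55.40 mm.
C = d / P = 55.40 / 103 = 0.54.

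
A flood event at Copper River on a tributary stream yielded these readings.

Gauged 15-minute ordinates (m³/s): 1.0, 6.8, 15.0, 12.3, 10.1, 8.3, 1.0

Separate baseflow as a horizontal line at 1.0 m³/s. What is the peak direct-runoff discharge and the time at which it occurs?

Q_p = 14.0 m³/s at t = 0.5 h

Subtracting baseflow gives direct-runoff ordinates: 0.0, 5.8, 14.0, 11.3, 9.1, 7.3, 0.0 m³/s.
The maximum is 14.0 m³/s, occurring at the reading for t = 0.5 h.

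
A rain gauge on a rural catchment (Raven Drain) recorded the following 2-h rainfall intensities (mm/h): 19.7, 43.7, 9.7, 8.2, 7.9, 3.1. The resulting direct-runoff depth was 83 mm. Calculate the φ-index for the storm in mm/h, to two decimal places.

φ ≈ 10.95 mm/h

Only the 2 blocks with intensity above φ contribute runoff: 19.7, 43.7 mm/h.
Σ(I−φ)·Δt = d  ⇒  (19.7+43.7 − 2φ)·2 = 83
φ = (63.40 − 83/2) / 2 = 10.95 mm/h.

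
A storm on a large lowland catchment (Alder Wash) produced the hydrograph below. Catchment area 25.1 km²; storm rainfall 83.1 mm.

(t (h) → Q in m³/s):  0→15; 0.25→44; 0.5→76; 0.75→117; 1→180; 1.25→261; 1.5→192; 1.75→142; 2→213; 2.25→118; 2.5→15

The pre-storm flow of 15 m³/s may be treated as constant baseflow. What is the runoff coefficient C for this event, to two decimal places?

C ≈ 0.52

ΣQ_DR = 1208 m³/s; V = ΣQ_DR·Δt = 1.087 × 10^6 m³.
Runoff depth d = V / A = 43.31 mm.
C = d / P = 43.31 / 83.1 = 0.52.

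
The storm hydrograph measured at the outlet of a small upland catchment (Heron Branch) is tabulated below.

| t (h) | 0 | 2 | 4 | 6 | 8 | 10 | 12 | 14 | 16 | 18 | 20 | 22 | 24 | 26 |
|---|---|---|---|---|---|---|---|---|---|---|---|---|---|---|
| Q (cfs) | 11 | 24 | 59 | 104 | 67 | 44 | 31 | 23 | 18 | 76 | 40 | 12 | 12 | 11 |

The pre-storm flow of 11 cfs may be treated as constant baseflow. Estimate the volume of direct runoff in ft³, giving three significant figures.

Direct-runoff ordinates (Q − Q_b): 0.0, 13.0, 48.0, 93.0, 56.0, 33.0, 20.0, 12.0, 7.0, 65.0, 29.0, 1.0, 1.0, 0.0 cfs.
ΣQ_DR = 378.0 cfs.
With Δt = 2 h = 7200 s, V = ΣQ_DR · Δt = 378.0 × 7200 = 2.72 × 10^6 ft³.

V ≈ 2.72 × 10^6 ft³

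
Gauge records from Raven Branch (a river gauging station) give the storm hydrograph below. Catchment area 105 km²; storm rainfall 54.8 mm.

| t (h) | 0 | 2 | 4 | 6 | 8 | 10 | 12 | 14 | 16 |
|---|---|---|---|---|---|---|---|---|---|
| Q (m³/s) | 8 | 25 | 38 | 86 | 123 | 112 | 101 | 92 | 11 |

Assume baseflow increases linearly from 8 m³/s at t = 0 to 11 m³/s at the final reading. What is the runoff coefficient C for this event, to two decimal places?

ΣQ_DR = 510.5 m³/s; V = ΣQ_DR·Δt = 3.676 × 10^6 m³.
Runoff depth d = V / A = 35.01 mm.
C = d / P = 35.01 / 54.8 = 0.64.

C ≈ 0.64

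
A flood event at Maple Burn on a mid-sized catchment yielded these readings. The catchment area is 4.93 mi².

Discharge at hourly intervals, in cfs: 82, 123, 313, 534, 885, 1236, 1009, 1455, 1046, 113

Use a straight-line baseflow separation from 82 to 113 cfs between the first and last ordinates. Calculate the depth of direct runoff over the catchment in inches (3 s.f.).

d ≈ 1.83 in

Direct runoff: 0.00, 37.56, 224.11, 441.67, 789.22, 1136.78, 906.33, 1348.89, 936.44, 0.00 cfs; ΣQ_DR = 5821 cfs.
V = ΣQ_DR · Δt = 5821 × 3600 s = 2.096 × 10^7 ft³.
Over A = 4.93 mi², depth = V / A = 1.83 in.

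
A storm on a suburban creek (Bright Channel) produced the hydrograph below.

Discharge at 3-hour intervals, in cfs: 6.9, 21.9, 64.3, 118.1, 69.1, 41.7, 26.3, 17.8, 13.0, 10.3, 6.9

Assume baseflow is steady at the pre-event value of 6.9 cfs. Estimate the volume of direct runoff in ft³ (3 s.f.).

Direct-runoff ordinates (Q − Q_b): 0.0, 15.0, 57.4, 111.2, 62.2, 34.8, 19.4, 10.9, 6.1, 3.4, 0.0 cfs.
ΣQ_DR = 320.4 cfs.
With Δt = 3 h = 10800 s, V = ΣQ_DR · Δt = 320.4 × 10800 = 3.46 × 10^6 ft³.

V ≈ 3.46 × 10^6 ft³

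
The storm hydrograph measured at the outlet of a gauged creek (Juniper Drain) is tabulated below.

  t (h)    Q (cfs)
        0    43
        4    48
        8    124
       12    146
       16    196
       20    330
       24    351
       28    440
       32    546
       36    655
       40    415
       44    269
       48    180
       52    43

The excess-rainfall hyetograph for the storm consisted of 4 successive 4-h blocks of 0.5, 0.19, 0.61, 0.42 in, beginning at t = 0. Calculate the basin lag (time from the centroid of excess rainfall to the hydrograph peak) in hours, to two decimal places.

t_L ≈ 27.79 h

Centroid of excess rainfall: t_c = Σ P_i·t̄_i / ΣP_i = 8.2093 h (block centres at 2, 6, 10, 14 h).
Hydrograph peak occurs at t = 36 h, so basin lag t_L = 36 − 8.2093 = 27.79 h.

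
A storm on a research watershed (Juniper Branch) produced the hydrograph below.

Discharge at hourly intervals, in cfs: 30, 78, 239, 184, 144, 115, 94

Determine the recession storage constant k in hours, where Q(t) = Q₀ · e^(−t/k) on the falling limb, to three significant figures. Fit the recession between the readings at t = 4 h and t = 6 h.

On the falling limb, Q drops from 144 to 94 cfs between t = 4 h and t = 6 h (Δt = 2 h).
k = −Δt / ln(Q₂/Q₁) = −2 / ln(94/144) = 4.69 h.

k ≈ 4.69 h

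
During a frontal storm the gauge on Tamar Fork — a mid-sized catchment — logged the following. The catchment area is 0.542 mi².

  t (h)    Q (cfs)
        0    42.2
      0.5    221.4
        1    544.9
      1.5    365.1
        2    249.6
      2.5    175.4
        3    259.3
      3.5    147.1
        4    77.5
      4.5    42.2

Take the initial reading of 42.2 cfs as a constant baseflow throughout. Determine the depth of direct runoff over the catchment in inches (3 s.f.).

d ≈ 2.43 in

Direct runoff: 0.0, 179.2, 502.7, 322.9, 207.4, 133.2, 217.1, 104.9, 35.3, 0.0 cfs; ΣQ_DR = 1703 cfs.
V = ΣQ_DR · Δt = 1703 × 1800 s = 3.065 × 10^6 ft³.
Over A = 0.542 mi², depth = V / A = 2.43 in.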